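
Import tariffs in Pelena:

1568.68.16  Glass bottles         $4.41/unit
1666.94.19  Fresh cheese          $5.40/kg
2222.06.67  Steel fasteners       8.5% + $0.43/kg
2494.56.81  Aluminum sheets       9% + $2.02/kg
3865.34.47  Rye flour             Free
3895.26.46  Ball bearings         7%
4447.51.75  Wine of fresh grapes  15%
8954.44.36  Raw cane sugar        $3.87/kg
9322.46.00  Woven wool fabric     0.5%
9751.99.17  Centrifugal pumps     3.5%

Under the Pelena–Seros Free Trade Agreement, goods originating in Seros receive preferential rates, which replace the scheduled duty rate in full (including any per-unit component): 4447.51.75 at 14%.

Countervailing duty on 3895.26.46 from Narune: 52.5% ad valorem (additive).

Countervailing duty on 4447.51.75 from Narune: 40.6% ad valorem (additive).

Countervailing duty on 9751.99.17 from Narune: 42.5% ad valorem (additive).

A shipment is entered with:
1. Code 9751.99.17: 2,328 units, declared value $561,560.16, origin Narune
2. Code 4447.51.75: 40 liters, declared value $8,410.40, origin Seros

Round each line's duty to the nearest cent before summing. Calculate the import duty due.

Line 1 (9751.99.17, Narune, 2,328 units, $561,560.16):
Base rate for 9751.99.17 is 3.5%.
Additional duty on 9751.99.17 from Narune: +42.5%. Applied ad valorem rate: 3.5% + 42.5% = 46%.
Duty = $561,560.16 × 46% = $258,317.67.
Line 2 (4447.51.75, Seros, 40 liters, $8,410.40):
Base rate for 4447.51.75 is 15%.
Origin Seros qualifies under the Pelena–Seros agreement and 4447.51.75 is covered: preferential rate 14% applies instead.
The additional-duty order on 4447.51.75 targets Narune, not Seros; it does not apply.
Duty = $8,410.40 × 14% = $1,177.46.
Total = $258,317.67 + $1,177.46 = $259,495.13.

$259,495.13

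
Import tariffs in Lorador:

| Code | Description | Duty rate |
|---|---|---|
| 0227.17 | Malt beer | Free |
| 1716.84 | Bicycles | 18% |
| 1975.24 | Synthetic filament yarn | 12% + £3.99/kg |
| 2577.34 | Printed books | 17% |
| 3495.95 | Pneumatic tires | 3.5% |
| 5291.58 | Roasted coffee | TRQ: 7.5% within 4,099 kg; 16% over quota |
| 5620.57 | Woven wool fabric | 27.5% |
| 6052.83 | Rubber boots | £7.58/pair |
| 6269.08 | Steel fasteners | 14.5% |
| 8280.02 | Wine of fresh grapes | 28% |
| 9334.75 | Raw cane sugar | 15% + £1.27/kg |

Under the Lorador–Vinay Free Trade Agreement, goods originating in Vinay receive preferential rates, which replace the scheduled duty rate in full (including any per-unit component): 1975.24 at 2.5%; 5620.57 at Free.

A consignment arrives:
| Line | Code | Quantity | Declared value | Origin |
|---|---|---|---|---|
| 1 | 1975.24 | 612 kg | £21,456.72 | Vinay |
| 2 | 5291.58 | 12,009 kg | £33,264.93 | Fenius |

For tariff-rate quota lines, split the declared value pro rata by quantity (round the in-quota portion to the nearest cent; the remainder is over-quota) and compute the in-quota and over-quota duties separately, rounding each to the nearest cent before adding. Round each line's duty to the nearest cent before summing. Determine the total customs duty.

£4,893.70

Line 1 (1975.24, Vinay, 612 kg, £21,456.72):
Base rate for 1975.24 is 12% + £3.99/kg.
Origin Vinay qualifies under the Lorador–Vinay agreement and 1975.24 is covered: preferential rate 2.5% applies instead.
Duty = £21,456.72 × 2.5% = £536.42.
Line 2 (5291.58, Fenius, 12,009 kg, £33,264.93):
Code 5291.58 is under a tariff-rate quota (threshold 4,099 kg). In-quota: 4,099 kg at 7.5%; over-quota: 7,910 kg at 16%.
Pro-rata value split: in-quota = £33,264.93 × 4,099/12,009 = £11,354.23; over-quota = £33,264.93 − £11,354.23 = £21,910.70.
In-quota duty = £11,354.23 × 7.5% = £851.57. Over-quota duty = £21,910.70 × 16% = £3,505.71.
Line duty = £851.57 + £3,505.71 = £4,357.28.
Total = £536.42 + £4,357.28 = £4,893.70.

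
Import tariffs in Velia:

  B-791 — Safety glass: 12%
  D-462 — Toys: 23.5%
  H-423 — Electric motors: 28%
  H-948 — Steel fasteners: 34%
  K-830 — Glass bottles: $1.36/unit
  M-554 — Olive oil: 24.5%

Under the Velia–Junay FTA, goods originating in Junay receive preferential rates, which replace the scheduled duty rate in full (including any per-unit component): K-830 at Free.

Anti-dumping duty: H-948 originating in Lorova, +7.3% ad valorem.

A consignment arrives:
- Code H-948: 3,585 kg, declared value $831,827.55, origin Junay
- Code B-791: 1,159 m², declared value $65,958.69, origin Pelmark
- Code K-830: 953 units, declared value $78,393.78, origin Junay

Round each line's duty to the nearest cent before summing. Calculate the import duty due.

$290,736.41

Line 1 (H-948, Junay, 3,585 kg, $831,827.55):
Base rate for H-948 is 34%.
Origin Junay is the FTA partner but H-948 is not on the preference list; base rate stands.
The additional-duty order on H-948 targets Lorova, not Junay; it does not apply.
Duty = $831,827.55 × 34% = $282,821.37.
Line 2 (B-791, Pelmark, 1,159 m², $65,958.69):
Base rate for B-791 is 12%.
Duty = $65,958.69 × 12% = $7,915.04.
Line 3 (K-830, Junay, 953 units, $78,393.78):
Base rate for K-830 is $1.36/unit.
Origin Junay qualifies under the Velia–Junay agreement and K-830 is covered: preferential rate Free applies instead.
Duty = $78,393.78 × 0% = $0.00.
Total = $282,821.37 + $7,915.04 + $0.00 = $290,736.41.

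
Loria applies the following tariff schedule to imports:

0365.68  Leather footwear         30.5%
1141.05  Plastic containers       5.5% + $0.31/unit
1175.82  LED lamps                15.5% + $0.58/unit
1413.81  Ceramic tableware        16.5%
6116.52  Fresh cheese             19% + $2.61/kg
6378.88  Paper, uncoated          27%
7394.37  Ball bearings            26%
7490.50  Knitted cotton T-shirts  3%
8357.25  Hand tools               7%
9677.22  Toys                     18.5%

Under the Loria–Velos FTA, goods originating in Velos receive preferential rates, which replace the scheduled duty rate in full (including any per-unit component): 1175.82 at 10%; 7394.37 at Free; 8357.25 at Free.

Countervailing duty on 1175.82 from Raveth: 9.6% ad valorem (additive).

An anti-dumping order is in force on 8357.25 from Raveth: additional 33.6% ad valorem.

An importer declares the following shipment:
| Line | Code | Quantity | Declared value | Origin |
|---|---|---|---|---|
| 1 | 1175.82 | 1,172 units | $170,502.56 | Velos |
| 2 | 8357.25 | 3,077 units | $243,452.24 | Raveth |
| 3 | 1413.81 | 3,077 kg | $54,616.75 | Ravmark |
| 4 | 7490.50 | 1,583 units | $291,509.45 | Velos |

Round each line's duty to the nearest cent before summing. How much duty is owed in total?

Line 1 (1175.82, Velos, 1,172 units, $170,502.56):
Base rate for 1175.82 is 15.5% + $0.58/unit.
Origin Velos qualifies under the Loria–Velos agreement and 1175.82 is covered: preferential rate 10% applies instead.
The additional-duty order on 1175.82 targets Raveth, not Velos; it does not apply.
Duty = $170,502.56 × 10% = $17,050.26.
Line 2 (8357.25, Raveth, 3,077 units, $243,452.24):
Base rate for 8357.25 is 7%.
8357.25 has an FTA preferential rate, but origin Raveth is not Velos; base rate stands.
Additional duty on 8357.25 from Raveth: +33.6%. Applied ad valorem rate: 7% + 33.6% = 40.6%.
Duty = $243,452.24 × 40.6% = $98,841.61.
Line 3 (1413.81, Ravmark, 3,077 kg, $54,616.75):
Base rate for 1413.81 is 16.5%.
Duty = $54,616.75 × 16.5% = $9,011.76.
Line 4 (7490.50, Velos, 1,583 units, $291,509.45):
Base rate for 7490.50 is 3%.
Origin Velos is the FTA partner but 7490.50 is not on the preference list; base rate stands.
Duty = $291,509.45 × 3% = $8,745.28.
Total = $17,050.26 + $98,841.61 + $9,011.76 + $8,745.28 = $133,648.91.

$133,648.91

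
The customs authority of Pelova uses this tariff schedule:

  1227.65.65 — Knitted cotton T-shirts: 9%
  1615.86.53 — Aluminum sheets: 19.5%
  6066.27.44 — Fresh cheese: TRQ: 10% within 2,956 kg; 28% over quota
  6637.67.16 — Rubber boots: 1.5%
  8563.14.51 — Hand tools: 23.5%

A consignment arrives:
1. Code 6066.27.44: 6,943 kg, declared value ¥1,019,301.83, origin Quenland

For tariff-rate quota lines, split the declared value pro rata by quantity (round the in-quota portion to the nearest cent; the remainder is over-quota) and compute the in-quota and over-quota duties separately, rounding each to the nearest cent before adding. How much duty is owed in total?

¥207,289.85

Line 1 (6066.27.44, Quenland, 6,943 kg, ¥1,019,301.83):
Code 6066.27.44 is under a tariff-rate quota (threshold 2,956 kg). In-quota: 2,956 kg at 10%; over-quota: 3,987 kg at 28%.
Pro-rata value split: in-quota = ¥1,019,301.83 × 2,956/6,943 = ¥433,970.36; over-quota = ¥1,019,301.83 − ¥433,970.36 = ¥585,331.47.
In-quota duty = ¥433,970.36 × 10% = ¥43,397.04. Over-quota duty = ¥585,331.47 × 28% = ¥163,892.81.
Line duty = ¥43,397.04 + ¥163,892.81 = ¥207,289.85.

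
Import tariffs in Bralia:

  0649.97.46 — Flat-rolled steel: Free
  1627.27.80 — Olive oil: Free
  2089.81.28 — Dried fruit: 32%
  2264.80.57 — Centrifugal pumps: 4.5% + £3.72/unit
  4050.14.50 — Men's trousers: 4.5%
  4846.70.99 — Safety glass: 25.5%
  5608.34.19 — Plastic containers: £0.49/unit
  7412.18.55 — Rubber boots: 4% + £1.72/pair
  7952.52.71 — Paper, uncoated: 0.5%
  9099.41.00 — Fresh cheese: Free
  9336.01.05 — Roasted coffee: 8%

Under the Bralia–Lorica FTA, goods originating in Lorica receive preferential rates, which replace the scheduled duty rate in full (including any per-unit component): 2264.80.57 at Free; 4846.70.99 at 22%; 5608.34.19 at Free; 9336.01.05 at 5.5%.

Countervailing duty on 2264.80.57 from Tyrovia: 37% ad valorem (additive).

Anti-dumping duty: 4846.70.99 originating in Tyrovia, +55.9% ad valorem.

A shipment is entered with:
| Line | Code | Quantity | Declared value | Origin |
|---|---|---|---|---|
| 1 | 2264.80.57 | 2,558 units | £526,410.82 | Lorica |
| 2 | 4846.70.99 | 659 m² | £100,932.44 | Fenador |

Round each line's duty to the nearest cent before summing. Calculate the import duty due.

£25,737.77

Line 1 (2264.80.57, Lorica, 2,558 units, £526,410.82):
Base rate for 2264.80.57 is 4.5% + £3.72/unit.
Origin Lorica qualifies under the Bralia–Lorica agreement and 2264.80.57 is covered: preferential rate Free applies instead.
The additional-duty order on 2264.80.57 targets Tyrovia, not Lorica; it does not apply.
Duty = £526,410.82 × 0% = £0.00.
Line 2 (4846.70.99, Fenador, 659 m², £100,932.44):
Base rate for 4846.70.99 is 25.5%.
4846.70.99 has an FTA preferential rate, but origin Fenador is not Lorica; base rate stands.
The additional-duty order on 4846.70.99 targets Tyrovia, not Fenador; it does not apply.
Duty = £100,932.44 × 25.5% = £25,737.77.
Total = £0.00 + £25,737.77 = £25,737.77.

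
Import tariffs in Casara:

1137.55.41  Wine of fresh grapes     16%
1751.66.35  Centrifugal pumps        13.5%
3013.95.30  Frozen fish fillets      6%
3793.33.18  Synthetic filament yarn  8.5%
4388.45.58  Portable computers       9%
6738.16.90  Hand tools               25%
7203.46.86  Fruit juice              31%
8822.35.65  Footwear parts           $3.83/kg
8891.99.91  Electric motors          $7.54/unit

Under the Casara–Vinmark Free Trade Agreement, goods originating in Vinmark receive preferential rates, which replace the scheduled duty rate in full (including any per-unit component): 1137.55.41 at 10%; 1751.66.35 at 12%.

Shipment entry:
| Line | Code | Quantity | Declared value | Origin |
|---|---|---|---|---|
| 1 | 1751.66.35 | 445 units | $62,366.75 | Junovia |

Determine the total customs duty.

$8,419.51

Line 1 (1751.66.35, Junovia, 445 units, $62,366.75):
Base rate for 1751.66.35 is 13.5%.
1751.66.35 has an FTA preferential rate, but origin Junovia is not Vinmark; base rate stands.
Duty = $62,366.75 × 13.5% = $8,419.51.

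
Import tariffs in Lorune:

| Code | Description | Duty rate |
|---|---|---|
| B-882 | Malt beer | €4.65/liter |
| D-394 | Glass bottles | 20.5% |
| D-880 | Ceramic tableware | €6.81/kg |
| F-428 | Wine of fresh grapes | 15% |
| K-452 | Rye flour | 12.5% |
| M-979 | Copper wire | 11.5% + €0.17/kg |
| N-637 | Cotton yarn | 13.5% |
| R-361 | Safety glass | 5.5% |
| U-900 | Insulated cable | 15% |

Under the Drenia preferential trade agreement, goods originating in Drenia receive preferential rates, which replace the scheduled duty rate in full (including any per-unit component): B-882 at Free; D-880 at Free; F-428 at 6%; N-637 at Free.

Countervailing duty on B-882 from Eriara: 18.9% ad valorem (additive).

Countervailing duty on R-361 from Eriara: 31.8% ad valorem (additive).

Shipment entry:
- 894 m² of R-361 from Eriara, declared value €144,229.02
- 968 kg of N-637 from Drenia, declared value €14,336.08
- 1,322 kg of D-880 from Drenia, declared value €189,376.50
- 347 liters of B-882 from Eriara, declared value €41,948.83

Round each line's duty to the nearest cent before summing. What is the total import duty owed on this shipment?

€63,339.30

Line 1 (R-361, Eriara, 894 m², €144,229.02):
Base rate for R-361 is 5.5%.
Additional duty on R-361 from Eriara: +31.8%. Applied ad valorem rate: 5.5% + 31.8% = 37.3%.
Duty = €144,229.02 × 37.3% = €53,797.42.
Line 2 (N-637, Drenia, 968 kg, €14,336.08):
Base rate for N-637 is 13.5%.
Origin Drenia qualifies under the Lorune–Drenia agreement and N-637 is covered: preferential rate Free applies instead.
Duty = €14,336.08 × 0% = €0.00.
Line 3 (D-880, Drenia, 1,322 kg, €189,376.50):
Base rate for D-880 is €6.81/kg.
Origin Drenia qualifies under the Lorune–Drenia agreement and D-880 is covered: preferential rate Free applies instead.
Duty = €189,376.50 × 0% = €0.00.
Line 4 (B-882, Eriara, 347 liters, €41,948.83):
Base rate for B-882 is €4.65/liter.
B-882 has an FTA preferential rate, but origin Eriara is not Drenia; base rate stands.
Additional duty on B-882 from Eriara: +18.9% ad valorem. Applied ad valorem rate = 18.9%.
Duty = €41,948.83 × 18.9% + 347 × €4.65 = €9,541.88.
Total = €53,797.42 + €0.00 + €0.00 + €9,541.88 = €63,339.30.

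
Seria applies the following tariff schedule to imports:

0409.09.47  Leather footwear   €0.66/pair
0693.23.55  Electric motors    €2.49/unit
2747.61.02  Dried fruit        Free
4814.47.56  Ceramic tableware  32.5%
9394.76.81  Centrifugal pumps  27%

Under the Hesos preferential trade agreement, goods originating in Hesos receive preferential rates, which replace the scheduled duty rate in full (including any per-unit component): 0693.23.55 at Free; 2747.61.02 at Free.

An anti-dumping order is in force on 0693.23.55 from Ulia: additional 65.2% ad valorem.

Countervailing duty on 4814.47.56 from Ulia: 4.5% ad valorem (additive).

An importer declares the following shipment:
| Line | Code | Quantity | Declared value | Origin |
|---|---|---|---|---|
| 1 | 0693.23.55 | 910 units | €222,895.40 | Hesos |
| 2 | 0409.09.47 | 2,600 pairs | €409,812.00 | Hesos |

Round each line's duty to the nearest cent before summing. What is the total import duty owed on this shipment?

€1,716.00

Line 1 (0693.23.55, Hesos, 910 units, €222,895.40):
Base rate for 0693.23.55 is €2.49/unit.
Origin Hesos qualifies under the Seria–Hesos agreement and 0693.23.55 is covered: preferential rate Free applies instead.
The additional-duty order on 0693.23.55 targets Ulia, not Hesos; it does not apply.
Duty = €222,895.40 × 0% = €0.00.
Line 2 (0409.09.47, Hesos, 2,600 pairs, €409,812.00):
Base rate for 0409.09.47 is €0.66/pair.
Origin Hesos is the FTA partner but 0409.09.47 is not on the preference list; base rate stands.
Duty = 2,600 × €0.66 = €1,716.00.
Total = €0.00 + €1,716.00 = €1,716.00.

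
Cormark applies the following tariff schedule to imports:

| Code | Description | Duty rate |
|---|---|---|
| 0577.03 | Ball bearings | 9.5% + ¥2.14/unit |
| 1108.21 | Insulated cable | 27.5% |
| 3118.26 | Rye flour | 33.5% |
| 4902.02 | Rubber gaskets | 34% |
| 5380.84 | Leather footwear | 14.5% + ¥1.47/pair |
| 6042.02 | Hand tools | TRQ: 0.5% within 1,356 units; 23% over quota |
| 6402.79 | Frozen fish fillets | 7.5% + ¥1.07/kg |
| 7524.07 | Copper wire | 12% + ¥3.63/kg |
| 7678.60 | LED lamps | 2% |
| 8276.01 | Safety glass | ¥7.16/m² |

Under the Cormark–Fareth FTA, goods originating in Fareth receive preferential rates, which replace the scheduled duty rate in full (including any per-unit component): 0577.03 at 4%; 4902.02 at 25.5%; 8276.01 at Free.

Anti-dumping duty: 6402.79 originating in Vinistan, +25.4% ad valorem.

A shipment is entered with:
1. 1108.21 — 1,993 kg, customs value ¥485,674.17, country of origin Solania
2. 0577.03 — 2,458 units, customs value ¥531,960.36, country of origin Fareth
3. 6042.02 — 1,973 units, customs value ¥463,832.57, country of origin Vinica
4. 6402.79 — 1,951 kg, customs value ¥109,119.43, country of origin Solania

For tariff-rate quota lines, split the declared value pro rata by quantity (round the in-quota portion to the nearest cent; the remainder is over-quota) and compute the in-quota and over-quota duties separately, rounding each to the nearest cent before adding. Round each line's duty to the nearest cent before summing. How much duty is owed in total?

Line 1 (1108.21, Solania, 1,993 kg, ¥485,674.17):
Base rate for 1108.21 is 27.5%.
Duty = ¥485,674.17 × 27.5% = ¥133,560.40.
Line 2 (0577.03, Fareth, 2,458 units, ¥531,960.36):
Base rate for 0577.03 is 9.5% + ¥2.14/unit.
Origin Fareth qualifies under the Cormark–Fareth agreement and 0577.03 is covered: preferential rate 4% applies instead.
Duty = ¥531,960.36 × 4% = ¥21,278.41.
Line 3 (6042.02, Vinica, 1,973 units, ¥463,832.57):
Code 6042.02 is under a tariff-rate quota (threshold 1,356 units). In-quota: 1,356 units at 0.5%; over-quota: 617 units at 23%.
Pro-rata value split: in-quota = ¥463,832.57 × 1,356/1,973 = ¥318,782.04; over-quota = ¥463,832.57 − ¥318,782.04 = ¥145,050.53.
In-quota duty = ¥318,782.04 × 0.5% = ¥1,593.91. Over-quota duty = ¥145,050.53 × 23% = ¥33,361.62.
Line duty = ¥1,593.91 + ¥33,361.62 = ¥34,955.53.
Line 4 (6402.79, Solania, 1,951 kg, ¥109,119.43):
Base rate for 6402.79 is 7.5% + ¥1.07/kg.
The additional-duty order on 6402.79 targets Vinistan, not Solania; it does not apply.
Duty = ¥109,119.43 × 7.5% + 1,951 × ¥1.07 = ¥10,271.53.
Total = ¥133,560.40 + ¥21,278.41 + ¥34,955.53 + ¥10,271.53 = ¥200,065.87.

¥200,065.87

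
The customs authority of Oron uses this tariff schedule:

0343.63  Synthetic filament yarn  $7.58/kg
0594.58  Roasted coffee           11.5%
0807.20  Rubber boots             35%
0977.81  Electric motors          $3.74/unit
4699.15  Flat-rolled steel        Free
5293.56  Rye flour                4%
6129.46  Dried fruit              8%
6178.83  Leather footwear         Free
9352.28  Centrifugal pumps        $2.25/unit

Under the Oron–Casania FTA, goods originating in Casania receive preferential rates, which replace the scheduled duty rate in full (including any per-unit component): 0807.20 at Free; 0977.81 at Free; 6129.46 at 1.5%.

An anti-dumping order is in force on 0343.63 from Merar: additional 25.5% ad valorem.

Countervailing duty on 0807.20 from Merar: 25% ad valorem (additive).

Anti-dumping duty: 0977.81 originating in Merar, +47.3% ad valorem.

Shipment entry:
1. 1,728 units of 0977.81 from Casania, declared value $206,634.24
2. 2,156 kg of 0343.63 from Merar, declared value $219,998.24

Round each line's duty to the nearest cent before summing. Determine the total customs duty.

$72,442.03

Line 1 (0977.81, Casania, 1,728 units, $206,634.24):
Base rate for 0977.81 is $3.74/unit.
Origin Casania qualifies under the Oron–Casania agreement and 0977.81 is covered: preferential rate Free applies instead.
The additional-duty order on 0977.81 targets Merar, not Casania; it does not apply.
Duty = $206,634.24 × 0% = $0.00.
Line 2 (0343.63, Merar, 2,156 kg, $219,998.24):
Base rate for 0343.63 is $7.58/kg.
Additional duty on 0343.63 from Merar: +25.5% ad valorem. Applied ad valorem rate = 25.5%.
Duty = $219,998.24 × 25.5% + 2,156 × $7.58 = $72,442.03.
Total = $0.00 + $72,442.03 = $72,442.03.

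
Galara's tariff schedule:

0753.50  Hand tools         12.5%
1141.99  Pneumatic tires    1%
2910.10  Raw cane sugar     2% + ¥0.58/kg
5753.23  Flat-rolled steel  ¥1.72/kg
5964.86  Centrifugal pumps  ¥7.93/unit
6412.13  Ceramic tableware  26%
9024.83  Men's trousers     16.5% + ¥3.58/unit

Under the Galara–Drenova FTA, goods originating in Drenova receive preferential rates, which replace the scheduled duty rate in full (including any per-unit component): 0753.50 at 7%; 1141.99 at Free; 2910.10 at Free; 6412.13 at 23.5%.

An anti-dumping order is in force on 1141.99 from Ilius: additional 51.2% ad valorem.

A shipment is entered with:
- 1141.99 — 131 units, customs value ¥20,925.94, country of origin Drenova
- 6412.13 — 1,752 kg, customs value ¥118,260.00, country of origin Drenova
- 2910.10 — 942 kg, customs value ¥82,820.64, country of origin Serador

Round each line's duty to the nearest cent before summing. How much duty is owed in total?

Line 1 (1141.99, Drenova, 131 units, ¥20,925.94):
Base rate for 1141.99 is 1%.
Origin Drenova qualifies under the Galara–Drenova agreement and 1141.99 is covered: preferential rate Free applies instead.
The additional-duty order on 1141.99 targets Ilius, not Drenova; it does not apply.
Duty = ¥20,925.94 × 0% = ¥0.00.
Line 2 (6412.13, Drenova, 1,752 kg, ¥118,260.00):
Base rate for 6412.13 is 26%.
Origin Drenova qualifies under the Galara–Drenova agreement and 6412.13 is covered: preferential rate 23.5% applies instead.
Duty = ¥118,260.00 × 23.5% = ¥27,791.10.
Line 3 (2910.10, Serador, 942 kg, ¥82,820.64):
Base rate for 2910.10 is 2% + ¥0.58/kg.
2910.10 has an FTA preferential rate, but origin Serador is not Drenova; base rate stands.
Duty = ¥82,820.64 × 2% + 942 × ¥0.58 = ¥2,202.77.
Total = ¥0.00 + ¥27,791.10 + ¥2,202.77 = ¥29,993.87.

¥29,993.87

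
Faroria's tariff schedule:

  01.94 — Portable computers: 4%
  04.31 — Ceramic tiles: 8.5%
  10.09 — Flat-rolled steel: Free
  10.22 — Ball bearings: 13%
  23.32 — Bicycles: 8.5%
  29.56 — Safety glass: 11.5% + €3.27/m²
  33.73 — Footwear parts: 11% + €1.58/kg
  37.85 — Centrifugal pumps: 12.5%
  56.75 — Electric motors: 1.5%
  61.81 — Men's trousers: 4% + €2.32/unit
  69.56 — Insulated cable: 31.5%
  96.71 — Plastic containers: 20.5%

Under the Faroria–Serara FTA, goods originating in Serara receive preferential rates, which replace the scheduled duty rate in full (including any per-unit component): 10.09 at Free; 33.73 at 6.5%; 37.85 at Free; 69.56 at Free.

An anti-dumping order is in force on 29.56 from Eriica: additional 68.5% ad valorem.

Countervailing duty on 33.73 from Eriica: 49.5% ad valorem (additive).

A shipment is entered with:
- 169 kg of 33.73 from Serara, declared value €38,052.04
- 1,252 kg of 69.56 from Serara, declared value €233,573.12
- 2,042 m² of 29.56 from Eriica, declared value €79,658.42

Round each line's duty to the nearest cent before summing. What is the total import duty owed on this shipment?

Line 1 (33.73, Serara, 169 kg, €38,052.04):
Base rate for 33.73 is 11% + €1.58/kg.
Origin Serara qualifies under the Faroria–Serara agreement and 33.73 is covered: preferential rate 6.5% applies instead.
The additional-duty order on 33.73 targets Eriica, not Serara; it does not apply.
Duty = €38,052.04 × 6.5% = €2,473.38.
Line 2 (69.56, Serara, 1,252 kg, €233,573.12):
Base rate for 69.56 is 31.5%.
Origin Serara qualifies under the Faroria–Serara agreement and 69.56 is covered: preferential rate Free applies instead.
Duty = €233,573.12 × 0% = €0.00.
Line 3 (29.56, Eriica, 2,042 m², €79,658.42):
Base rate for 29.56 is 11.5% + €3.27/m².
Additional duty on 29.56 from Eriica: +68.5%. Applied ad valorem rate: 11.5% + 68.5% = 80%.
Duty = €79,658.42 × 80% + 2,042 × €3.27 = €70,404.08.
Total = €2,473.38 + €0.00 + €70,404.08 = €72,877.46.

€72,877.46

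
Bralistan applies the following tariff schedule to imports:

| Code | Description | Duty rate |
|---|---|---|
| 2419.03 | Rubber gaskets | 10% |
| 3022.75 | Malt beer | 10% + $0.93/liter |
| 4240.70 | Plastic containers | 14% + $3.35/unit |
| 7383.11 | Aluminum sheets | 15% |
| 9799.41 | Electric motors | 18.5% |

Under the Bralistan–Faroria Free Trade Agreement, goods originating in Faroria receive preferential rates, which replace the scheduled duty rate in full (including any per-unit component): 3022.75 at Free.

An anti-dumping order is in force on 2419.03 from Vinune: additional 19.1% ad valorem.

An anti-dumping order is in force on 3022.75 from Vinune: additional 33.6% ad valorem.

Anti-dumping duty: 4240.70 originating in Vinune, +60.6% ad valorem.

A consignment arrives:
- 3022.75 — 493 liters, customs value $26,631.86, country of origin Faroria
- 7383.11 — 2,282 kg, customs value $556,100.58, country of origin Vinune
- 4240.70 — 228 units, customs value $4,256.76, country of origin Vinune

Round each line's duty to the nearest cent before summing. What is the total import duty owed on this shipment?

$87,354.43

Line 1 (3022.75, Faroria, 493 liters, $26,631.86):
Base rate for 3022.75 is 10% + $0.93/liter.
Origin Faroria qualifies under the Bralistan–Faroria agreement and 3022.75 is covered: preferential rate Free applies instead.
The additional-duty order on 3022.75 targets Vinune, not Faroria; it does not apply.
Duty = $26,631.86 × 0% = $0.00.
Line 2 (7383.11, Vinune, 2,282 kg, $556,100.58):
Base rate for 7383.11 is 15%.
Duty = $556,100.58 × 15% = $83,415.09.
Line 3 (4240.70, Vinune, 228 units, $4,256.76):
Base rate for 4240.70 is 14% + $3.35/unit.
Additional duty on 4240.70 from Vinune: +60.6%. Applied ad valorem rate: 14% + 60.6% = 74.6%.
Duty = $4,256.76 × 74.6% + 228 × $3.35 = $3,939.34.
Total = $0.00 + $83,415.09 + $3,939.34 = $87,354.43.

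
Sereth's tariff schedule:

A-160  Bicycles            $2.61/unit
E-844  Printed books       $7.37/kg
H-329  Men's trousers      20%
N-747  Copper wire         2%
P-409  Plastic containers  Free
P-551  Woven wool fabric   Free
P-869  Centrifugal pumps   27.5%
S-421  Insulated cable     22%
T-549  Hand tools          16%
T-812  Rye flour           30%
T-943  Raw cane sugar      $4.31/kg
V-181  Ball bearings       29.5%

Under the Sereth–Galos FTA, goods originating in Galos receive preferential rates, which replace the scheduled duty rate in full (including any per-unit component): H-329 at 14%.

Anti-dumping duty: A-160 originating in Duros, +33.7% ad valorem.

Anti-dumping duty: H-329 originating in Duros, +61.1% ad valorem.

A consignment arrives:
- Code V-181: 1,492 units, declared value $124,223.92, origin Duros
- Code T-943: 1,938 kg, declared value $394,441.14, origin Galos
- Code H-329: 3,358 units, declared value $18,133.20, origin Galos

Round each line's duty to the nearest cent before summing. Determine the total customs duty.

Line 1 (V-181, Duros, 1,492 units, $124,223.92):
Base rate for V-181 is 29.5%.
Duty = $124,223.92 × 29.5% = $36,646.06.
Line 2 (T-943, Galos, 1,938 kg, $394,441.14):
Base rate for T-943 is $4.31/kg.
Origin Galos is the FTA partner but T-943 is not on the preference list; base rate stands.
Duty = 1,938 × $4.31 = $8,352.78.
Line 3 (H-329, Galos, 3,358 units, $18,133.20):
Base rate for H-329 is 20%.
Origin Galos qualifies under the Sereth–Galos agreement and H-329 is covered: preferential rate 14% applies instead.
The additional-duty order on H-329 targets Duros, not Galos; it does not apply.
Duty = $18,133.20 × 14% = $2,538.65.
Total = $36,646.06 + $8,352.78 + $2,538.65 = $47,537.49.

$47,537.49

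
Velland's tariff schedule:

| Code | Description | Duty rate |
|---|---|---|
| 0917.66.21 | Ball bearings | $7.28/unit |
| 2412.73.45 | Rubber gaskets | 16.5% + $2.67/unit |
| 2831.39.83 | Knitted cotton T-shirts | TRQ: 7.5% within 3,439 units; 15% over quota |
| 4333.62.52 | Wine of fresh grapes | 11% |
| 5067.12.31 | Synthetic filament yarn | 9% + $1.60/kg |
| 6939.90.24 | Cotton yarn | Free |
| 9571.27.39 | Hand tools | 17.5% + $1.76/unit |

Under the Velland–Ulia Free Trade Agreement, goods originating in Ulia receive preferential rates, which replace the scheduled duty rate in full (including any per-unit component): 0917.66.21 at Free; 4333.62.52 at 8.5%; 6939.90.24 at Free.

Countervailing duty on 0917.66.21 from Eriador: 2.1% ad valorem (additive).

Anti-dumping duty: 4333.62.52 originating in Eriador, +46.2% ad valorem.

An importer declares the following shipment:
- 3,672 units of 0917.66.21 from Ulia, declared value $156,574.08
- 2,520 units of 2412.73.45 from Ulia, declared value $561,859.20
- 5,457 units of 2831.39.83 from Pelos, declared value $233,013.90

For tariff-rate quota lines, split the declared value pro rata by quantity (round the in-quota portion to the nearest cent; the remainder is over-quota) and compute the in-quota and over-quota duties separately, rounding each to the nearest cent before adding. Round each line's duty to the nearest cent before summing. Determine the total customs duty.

Line 1 (0917.66.21, Ulia, 3,672 units, $156,574.08):
Base rate for 0917.66.21 is $7.28/unit.
Origin Ulia qualifies under the Velland–Ulia agreement and 0917.66.21 is covered: preferential rate Free applies instead.
The additional-duty order on 0917.66.21 targets Eriador, not Ulia; it does not apply.
Duty = $156,574.08 × 0% = $0.00.
Line 2 (2412.73.45, Ulia, 2,520 units, $561,859.20):
Base rate for 2412.73.45 is 16.5% + $2.67/unit.
Origin Ulia is the FTA partner but 2412.73.45 is not on the preference list; base rate stands.
Duty = $561,859.20 × 16.5% + 2,520 × $2.67 = $99,435.17.
Line 3 (2831.39.83, Pelos, 5,457 units, $233,013.90):
Code 2831.39.83 is under a tariff-rate quota (threshold 3,439 units). In-quota: 3,439 units at 7.5%; over-quota: 2,018 units at 15%.
Pro-rata value split: in-quota = $233,013.90 × 3,439/5,457 = $146,845.30; over-quota = $233,013.90 − $146,845.30 = $86,168.60.
In-quota duty = $146,845.30 × 7.5% = $11,013.40. Over-quota duty = $86,168.60 × 15% = $12,925.29.
Line duty = $11,013.40 + $12,925.29 = $23,938.69.
Total = $0.00 + $99,435.17 + $23,938.69 = $123,373.86.

$123,373.86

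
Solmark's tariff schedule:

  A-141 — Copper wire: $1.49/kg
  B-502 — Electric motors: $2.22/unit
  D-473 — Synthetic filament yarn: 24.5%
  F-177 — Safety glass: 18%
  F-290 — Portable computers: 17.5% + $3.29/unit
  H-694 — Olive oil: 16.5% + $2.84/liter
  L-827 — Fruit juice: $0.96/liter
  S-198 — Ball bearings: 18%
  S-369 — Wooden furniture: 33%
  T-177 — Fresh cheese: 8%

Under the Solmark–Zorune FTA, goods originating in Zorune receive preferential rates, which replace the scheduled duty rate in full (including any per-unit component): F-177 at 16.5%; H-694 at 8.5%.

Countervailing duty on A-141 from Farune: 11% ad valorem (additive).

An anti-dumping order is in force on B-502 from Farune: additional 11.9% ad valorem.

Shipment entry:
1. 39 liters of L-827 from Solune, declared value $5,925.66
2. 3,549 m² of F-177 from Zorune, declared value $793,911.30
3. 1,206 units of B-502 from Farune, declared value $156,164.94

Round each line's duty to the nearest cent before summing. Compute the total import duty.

Line 1 (L-827, Solune, 39 liters, $5,925.66):
Base rate for L-827 is $0.96/liter.
Duty = 39 × $0.96 = $37.44.
Line 2 (F-177, Zorune, 3,549 m², $793,911.30):
Base rate for F-177 is 18%.
Origin Zorune qualifies under the Solmark–Zorune agreement and F-177 is covered: preferential rate 16.5% applies instead.
Duty = $793,911.30 × 16.5% = $130,995.36.
Line 3 (B-502, Farune, 1,206 units, $156,164.94):
Base rate for B-502 is $2.22/unit.
Additional duty on B-502 from Farune: +11.9% ad valorem. Applied ad valorem rate = 11.9%.
Duty = $156,164.94 × 11.9% + 1,206 × $2.22 = $21,260.95.
Total = $37.44 + $130,995.36 + $21,260.95 = $152,293.75.

$152,293.75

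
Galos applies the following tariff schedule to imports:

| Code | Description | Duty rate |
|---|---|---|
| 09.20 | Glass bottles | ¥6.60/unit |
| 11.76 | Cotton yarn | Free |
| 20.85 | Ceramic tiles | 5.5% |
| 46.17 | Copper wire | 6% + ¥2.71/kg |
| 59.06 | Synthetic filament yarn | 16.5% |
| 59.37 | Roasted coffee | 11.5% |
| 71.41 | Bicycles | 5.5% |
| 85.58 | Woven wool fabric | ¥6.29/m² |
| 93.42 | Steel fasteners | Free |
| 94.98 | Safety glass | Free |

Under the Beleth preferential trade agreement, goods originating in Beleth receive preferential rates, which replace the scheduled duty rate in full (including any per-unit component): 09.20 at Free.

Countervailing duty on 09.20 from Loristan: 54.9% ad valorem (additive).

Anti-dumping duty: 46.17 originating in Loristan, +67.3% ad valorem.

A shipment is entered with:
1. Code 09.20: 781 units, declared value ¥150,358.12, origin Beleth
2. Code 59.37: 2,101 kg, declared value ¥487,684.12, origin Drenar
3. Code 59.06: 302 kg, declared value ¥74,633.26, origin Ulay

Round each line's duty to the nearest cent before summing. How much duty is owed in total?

¥68,398.16

Line 1 (09.20, Beleth, 781 units, ¥150,358.12):
Base rate for 09.20 is ¥6.60/unit.
Origin Beleth qualifies under the Galos–Beleth agreement and 09.20 is covered: preferential rate Free applies instead.
The additional-duty order on 09.20 targets Loristan, not Beleth; it does not apply.
Duty = ¥150,358.12 × 0% = ¥0.00.
Line 2 (59.37, Drenar, 2,101 kg, ¥487,684.12):
Base rate for 59.37 is 11.5%.
Duty = ¥487,684.12 × 11.5% = ¥56,083.67.
Line 3 (59.06, Ulay, 302 kg, ¥74,633.26):
Base rate for 59.06 is 16.5%.
Duty = ¥74,633.26 × 16.5% = ¥12,314.49.
Total = ¥0.00 + ¥56,083.67 + ¥12,314.49 = ¥68,398.16.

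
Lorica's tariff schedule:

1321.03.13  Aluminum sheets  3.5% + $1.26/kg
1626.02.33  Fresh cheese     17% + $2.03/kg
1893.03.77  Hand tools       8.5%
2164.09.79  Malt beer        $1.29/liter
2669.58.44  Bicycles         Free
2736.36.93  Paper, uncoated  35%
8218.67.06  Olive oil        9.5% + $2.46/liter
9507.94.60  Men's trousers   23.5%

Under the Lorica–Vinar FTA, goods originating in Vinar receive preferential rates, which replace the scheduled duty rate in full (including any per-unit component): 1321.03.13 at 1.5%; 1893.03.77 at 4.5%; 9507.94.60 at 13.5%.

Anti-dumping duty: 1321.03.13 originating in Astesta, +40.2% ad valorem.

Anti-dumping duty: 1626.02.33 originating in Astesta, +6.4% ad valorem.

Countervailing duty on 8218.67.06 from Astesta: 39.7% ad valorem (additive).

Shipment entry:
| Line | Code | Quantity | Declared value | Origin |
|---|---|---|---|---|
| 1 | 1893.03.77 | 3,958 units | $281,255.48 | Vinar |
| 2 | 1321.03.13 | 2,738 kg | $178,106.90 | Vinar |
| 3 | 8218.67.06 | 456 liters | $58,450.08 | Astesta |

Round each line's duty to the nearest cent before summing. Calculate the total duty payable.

$45,207.30

Line 1 (1893.03.77, Vinar, 3,958 units, $281,255.48):
Base rate for 1893.03.77 is 8.5%.
Origin Vinar qualifies under the Lorica–Vinar agreement and 1893.03.77 is covered: preferential rate 4.5% applies instead.
Duty = $281,255.48 × 4.5% = $12,656.50.
Line 2 (1321.03.13, Vinar, 2,738 kg, $178,106.90):
Base rate for 1321.03.13 is 3.5% + $1.26/kg.
Origin Vinar qualifies under the Lorica–Vinar agreement and 1321.03.13 is covered: preferential rate 1.5% applies instead.
The additional-duty order on 1321.03.13 targets Astesta, not Vinar; it does not apply.
Duty = $178,106.90 × 1.5% = $2,671.60.
Line 3 (8218.67.06, Astesta, 456 liters, $58,450.08):
Base rate for 8218.67.06 is 9.5% + $2.46/liter.
Additional duty on 8218.67.06 from Astesta: +39.7%. Applied ad valorem rate: 9.5% + 39.7% = 49.2%.
Duty = $58,450.08 × 49.2% + 456 × $2.46 = $29,879.20.
Total = $12,656.50 + $2,671.60 + $29,879.20 = $45,207.30.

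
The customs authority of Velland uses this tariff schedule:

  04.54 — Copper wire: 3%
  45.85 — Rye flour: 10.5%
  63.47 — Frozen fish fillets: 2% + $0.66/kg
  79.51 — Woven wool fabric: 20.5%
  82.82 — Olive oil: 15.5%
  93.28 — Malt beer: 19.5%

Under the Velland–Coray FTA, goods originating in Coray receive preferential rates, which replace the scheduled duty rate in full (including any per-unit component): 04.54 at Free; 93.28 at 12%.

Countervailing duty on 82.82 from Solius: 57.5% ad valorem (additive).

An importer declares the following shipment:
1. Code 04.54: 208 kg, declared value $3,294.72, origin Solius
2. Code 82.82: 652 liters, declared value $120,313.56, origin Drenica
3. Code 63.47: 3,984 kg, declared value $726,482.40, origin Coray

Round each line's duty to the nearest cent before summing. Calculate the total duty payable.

$35,906.53

Line 1 (04.54, Solius, 208 kg, $3,294.72):
Base rate for 04.54 is 3%.
04.54 has an FTA preferential rate, but origin Solius is not Coray; base rate stands.
Duty = $3,294.72 × 3% = $98.84.
Line 2 (82.82, Drenica, 652 liters, $120,313.56):
Base rate for 82.82 is 15.5%.
The additional-duty order on 82.82 targets Solius, not Drenica; it does not apply.
Duty = $120,313.56 × 15.5% = $18,648.60.
Line 3 (63.47, Coray, 3,984 kg, $726,482.40):
Base rate for 63.47 is 2% + $0.66/kg.
Origin Coray is the FTA partner but 63.47 is not on the preference list; base rate stands.
Duty = $726,482.40 × 2% + 3,984 × $0.66 = $17,159.09.
Total = $98.84 + $18,648.60 + $17,159.09 = $35,906.53.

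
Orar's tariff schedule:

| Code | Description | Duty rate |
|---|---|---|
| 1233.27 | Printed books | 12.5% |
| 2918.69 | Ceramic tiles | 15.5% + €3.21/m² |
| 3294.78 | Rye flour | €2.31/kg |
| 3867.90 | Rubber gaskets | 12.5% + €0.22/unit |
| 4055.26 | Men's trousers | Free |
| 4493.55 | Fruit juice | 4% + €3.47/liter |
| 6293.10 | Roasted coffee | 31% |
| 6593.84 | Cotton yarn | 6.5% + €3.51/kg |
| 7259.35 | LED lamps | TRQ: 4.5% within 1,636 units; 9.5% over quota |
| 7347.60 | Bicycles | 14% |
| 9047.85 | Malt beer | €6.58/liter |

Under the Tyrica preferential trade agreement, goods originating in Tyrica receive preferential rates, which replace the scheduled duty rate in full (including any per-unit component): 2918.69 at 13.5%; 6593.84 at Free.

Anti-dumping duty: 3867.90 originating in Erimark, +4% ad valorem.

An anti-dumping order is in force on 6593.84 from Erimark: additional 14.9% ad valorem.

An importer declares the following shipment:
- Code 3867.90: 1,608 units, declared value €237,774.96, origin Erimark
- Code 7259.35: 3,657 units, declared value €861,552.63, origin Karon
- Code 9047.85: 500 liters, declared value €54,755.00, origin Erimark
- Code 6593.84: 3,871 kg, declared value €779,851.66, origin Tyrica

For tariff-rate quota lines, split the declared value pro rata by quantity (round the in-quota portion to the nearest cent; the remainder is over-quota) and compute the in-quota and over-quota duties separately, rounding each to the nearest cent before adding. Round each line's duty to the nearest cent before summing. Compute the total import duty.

Line 1 (3867.90, Erimark, 1,608 units, €237,774.96):
Base rate for 3867.90 is 12.5% + €0.22/unit.
Additional duty on 3867.90 from Erimark: +4%. Applied ad valorem rate: 12.5% + 4% = 16.5%.
Duty = €237,774.96 × 16.5% + 1,608 × €0.22 = €39,586.63.
Line 2 (7259.35, Karon, 3,657 units, €861,552.63):
Code 7259.35 is under a tariff-rate quota (threshold 1,636 units). In-quota: 1,636 units at 4.5%; over-quota: 2,021 units at 9.5%.
Pro-rata value split: in-quota = €861,552.63 × 1,636/3,657 = €385,425.24; over-quota = €861,552.63 − €385,425.24 = €476,127.39.
In-quota duty = €385,425.24 × 4.5% = €17,344.14. Over-quota duty = €476,127.39 × 9.5% = €45,232.10.
Line duty = €17,344.14 + €45,232.10 = €62,576.24.
Line 3 (9047.85, Erimark, 500 liters, €54,755.00):
Base rate for 9047.85 is €6.58/liter.
Duty = 500 × €6.58 = €3,290.00.
Line 4 (6593.84, Tyrica, 3,871 kg, €779,851.66):
Base rate for 6593.84 is 6.5% + €3.51/kg.
Origin Tyrica qualifies under the Orar–Tyrica agreement and 6593.84 is covered: preferential rate Free applies instead.
The additional-duty order on 6593.84 targets Erimark, not Tyrica; it does not apply.
Duty = €779,851.66 × 0% = €0.00.
Total = €39,586.63 + €62,576.24 + €3,290.00 + €0.00 = €105,452.87.

€105,452.87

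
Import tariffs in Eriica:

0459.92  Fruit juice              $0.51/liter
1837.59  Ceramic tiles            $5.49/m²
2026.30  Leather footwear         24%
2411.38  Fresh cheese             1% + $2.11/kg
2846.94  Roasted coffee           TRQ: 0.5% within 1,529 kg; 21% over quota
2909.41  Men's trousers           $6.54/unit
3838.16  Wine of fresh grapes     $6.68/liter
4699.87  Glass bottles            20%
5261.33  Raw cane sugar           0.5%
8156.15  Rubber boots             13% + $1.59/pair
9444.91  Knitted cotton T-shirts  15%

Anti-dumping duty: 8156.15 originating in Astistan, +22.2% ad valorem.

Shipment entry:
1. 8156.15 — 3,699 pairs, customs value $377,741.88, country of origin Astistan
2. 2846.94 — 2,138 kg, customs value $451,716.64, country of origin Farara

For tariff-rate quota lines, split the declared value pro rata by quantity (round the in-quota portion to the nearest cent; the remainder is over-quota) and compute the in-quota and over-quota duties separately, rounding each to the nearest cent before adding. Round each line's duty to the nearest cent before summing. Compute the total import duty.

$167,482.39

Line 1 (8156.15, Astistan, 3,699 pairs, $377,741.88):
Base rate for 8156.15 is 13% + $1.59/pair.
Additional duty on 8156.15 from Astistan: +22.2%. Applied ad valorem rate: 13% + 22.2% = 35.2%.
Duty = $377,741.88 × 35.2% + 3,699 × $1.59 = $138,846.55.
Line 2 (2846.94, Farara, 2,138 kg, $451,716.64):
Code 2846.94 is under a tariff-rate quota (threshold 1,529 kg). In-quota: 1,529 kg at 0.5%; over-quota: 609 kg at 21%.
Pro-rata value split: in-quota = $451,716.64 × 1,529/2,138 = $323,047.12; over-quota = $451,716.64 − $323,047.12 = $128,669.52.
In-quota duty = $323,047.12 × 0.5% = $1,615.24. Over-quota duty = $128,669.52 × 21% = $27,020.60.
Line duty = $1,615.24 + $27,020.60 = $28,635.84.
Total = $138,846.55 + $28,635.84 = $167,482.39.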